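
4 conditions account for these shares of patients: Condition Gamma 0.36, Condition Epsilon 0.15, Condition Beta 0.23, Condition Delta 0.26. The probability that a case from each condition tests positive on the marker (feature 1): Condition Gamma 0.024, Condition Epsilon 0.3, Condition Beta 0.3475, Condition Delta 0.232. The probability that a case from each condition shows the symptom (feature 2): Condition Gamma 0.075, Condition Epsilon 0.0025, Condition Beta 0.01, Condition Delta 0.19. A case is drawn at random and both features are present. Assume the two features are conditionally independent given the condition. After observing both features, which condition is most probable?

Condition Delta

Unnormalized posteriors (prior × likelihood):
  Condition Gamma: 0.36 × 0.024 × 0.075 = 0.000648
  Condition Epsilon: 0.15 × 0.3 × 0.0025 = 0.0001125
  Condition Beta: 0.23 × 0.3475 × 0.01 = 0.00079925
  Condition Delta: 0.26 × 0.232 × 0.19 = 0.0114608
Normalizing constant = 0.01302055.
Largest term belongs to Condition Delta, so Condition Delta is most probable.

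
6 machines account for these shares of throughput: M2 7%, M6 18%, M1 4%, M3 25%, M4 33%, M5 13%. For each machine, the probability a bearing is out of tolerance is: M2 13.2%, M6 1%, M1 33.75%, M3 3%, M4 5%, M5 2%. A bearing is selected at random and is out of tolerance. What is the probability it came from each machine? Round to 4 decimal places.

M2 0.1807, M6 0.0352, M1 0.2640, M3 0.1467, M4 0.3226, M5 0.0508

Prior × likelihood for each hypothesis:
  M2: 0.07 × 0.132 = 0.00924
  M6: 0.18 × 0.01 = 0.0018
  M1: 0.04 × 0.3375 = 0.0135
  M3: 0.25 × 0.03 = 0.0075
  M4: 0.33 × 0.05 = 0.0165
  M5: 0.13 × 0.02 = 0.0026
Sum = 0.05114.
P(M2 | oversize) = 0.00924/0.05114 ≈ 0.1807
P(M6 | oversize) = 0.0018/0.05114 ≈ 0.0352
P(M1 | oversize) = 0.0135/0.05114 ≈ 0.2640
P(M3 | oversize) = 0.0075/0.05114 ≈ 0.1467
P(M4 | oversize) = 0.0165/0.05114 ≈ 0.3226
P(M5 | oversize) = 0.0026/0.05114 ≈ 0.0508
(Check: 0.1807+0.0352+0.2640+0.1467+0.3226+0.0508 = 1.0000.)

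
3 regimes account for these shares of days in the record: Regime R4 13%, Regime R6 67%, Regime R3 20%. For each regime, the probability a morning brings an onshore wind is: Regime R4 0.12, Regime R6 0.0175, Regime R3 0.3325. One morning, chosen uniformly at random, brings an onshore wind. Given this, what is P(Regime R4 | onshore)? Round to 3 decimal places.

Unnormalized posteriors (prior × likelihood):
  Regime R4: 0.13 × 0.12 = 0.0156
  Regime R6: 0.67 × 0.0175 = 0.011725
  Regime R3: 0.2 × 0.3325 = 0.0665
Total = 0.093825.
P(Regime R4 | evidence) = 0.0156 / 0.093825 ≈ 0.166.

0.166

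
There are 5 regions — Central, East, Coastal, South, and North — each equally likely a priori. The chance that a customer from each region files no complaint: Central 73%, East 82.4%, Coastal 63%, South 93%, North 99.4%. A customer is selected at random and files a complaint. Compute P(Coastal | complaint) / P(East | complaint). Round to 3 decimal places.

Taking complements, P(complaint | each) = Central 0.27, East 0.176, Coastal 0.37, South 0.07, North 0.006.
Since the prior is uniform, the posterior is proportional to the likelihood:
  Central: 0.27
  East: 0.176
  Coastal: 0.37
  South: 0.07
  North: 0.006
Sum = 0.892.
The ratio is 0.37 / 0.176 (the normalizer cancels) = 2.102.

2.102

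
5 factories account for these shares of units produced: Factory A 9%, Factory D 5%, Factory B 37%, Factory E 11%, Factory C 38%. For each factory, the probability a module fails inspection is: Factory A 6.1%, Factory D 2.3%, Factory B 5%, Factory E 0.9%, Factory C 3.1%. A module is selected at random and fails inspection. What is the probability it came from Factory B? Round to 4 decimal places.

By Bayes' rule, posterior ∝ prior × likelihood:
  Factory A: 0.09 × 0.061 = 0.00549
  Factory D: 0.05 × 0.023 = 0.00115
  Factory B: 0.37 × 0.05 = 0.0185
  Factory E: 0.11 × 0.009 = 0.00099
  Factory C: 0.38 × 0.031 = 0.01178
Sum = 0.03791.
P(Factory B | evidence) = 0.0185 / 0.03791 ≈ 0.4880.

0.4880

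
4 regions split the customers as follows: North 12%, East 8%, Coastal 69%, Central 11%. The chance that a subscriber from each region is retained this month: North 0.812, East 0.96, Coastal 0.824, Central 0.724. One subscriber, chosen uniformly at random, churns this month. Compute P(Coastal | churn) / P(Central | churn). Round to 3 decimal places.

Taking complements, P(churn | each) = North 0.188, East 0.04, Coastal 0.176, Central 0.276.
Prior × likelihood for each hypothesis:
  North: 0.12 × 0.188 = 0.02256
  East: 0.08 × 0.04 = 0.0032
  Coastal: 0.69 × 0.176 = 0.12144
  Central: 0.11 × 0.276 = 0.03036
Total = 0.17756.
The ratio is 0.12144 / 0.03036 (the normalizer cancels) = 4.000.

4.000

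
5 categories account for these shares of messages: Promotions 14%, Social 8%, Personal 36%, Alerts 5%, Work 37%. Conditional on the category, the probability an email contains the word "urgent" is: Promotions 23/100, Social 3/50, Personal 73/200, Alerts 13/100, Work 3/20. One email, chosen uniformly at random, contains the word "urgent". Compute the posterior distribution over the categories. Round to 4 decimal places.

Unnormalized posteriors (prior × likelihood):
  Promotions: 0.14 × 0.23 = 0.0322
  Social: 0.08 × 0.06 = 0.0048
  Personal: 0.36 × 0.365 = 0.1314
  Alerts: 0.05 × 0.13 = 0.0065
  Work: 0.37 × 0.15 = 0.0555
Sum = 0.2304.
P(Promotions | urgent-flag) = 0.0322/0.2304 ≈ 0.1398
P(Social | urgent-flag) = 0.0048/0.2304 ≈ 0.0208
P(Personal | urgent-flag) = 0.1314/0.2304 ≈ 0.5703
P(Alerts | urgent-flag) = 0.0065/0.2304 ≈ 0.0282
P(Work | urgent-flag) = 0.0555/0.2304 ≈ 0.2409
(Check: 0.1398+0.0208+0.5703+0.0282+0.2409 = 1.0000.)

Promotions 0.1398, Social 0.0208, Personal 0.5703, Alerts 0.0282, Work 0.2409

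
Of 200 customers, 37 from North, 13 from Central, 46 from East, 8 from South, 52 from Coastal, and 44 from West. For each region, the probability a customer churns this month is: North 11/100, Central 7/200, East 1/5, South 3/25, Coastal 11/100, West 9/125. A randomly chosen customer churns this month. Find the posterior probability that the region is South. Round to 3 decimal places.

0.041

Prior × likelihood for each hypothesis:
  North: 0.185 × 0.11 = 0.02035
  Central: 0.065 × 0.035 = 0.002275
  East: 0.23 × 0.2 = 0.046
  South: 0.04 × 0.12 = 0.0048
  Coastal: 0.26 × 0.11 = 0.0286
  West: 0.22 × 0.072 = 0.01584
Total = 0.117865.
P(South | evidence) = 0.0048 / 0.117865 ≈ 0.041.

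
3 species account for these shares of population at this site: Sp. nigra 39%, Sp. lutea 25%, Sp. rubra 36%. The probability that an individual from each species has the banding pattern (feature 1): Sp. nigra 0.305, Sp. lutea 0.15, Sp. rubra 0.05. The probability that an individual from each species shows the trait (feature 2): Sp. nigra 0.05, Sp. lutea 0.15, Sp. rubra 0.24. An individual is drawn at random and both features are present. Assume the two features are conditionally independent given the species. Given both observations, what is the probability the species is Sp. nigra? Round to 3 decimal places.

0.374

Compute prior × likelihood for every hypothesis:
  Sp. nigra: 0.39 × 0.305 × 0.05 = 0.0059475
  Sp. lutea: 0.25 × 0.15 × 0.15 = 0.005625
  Sp. rubra: 0.36 × 0.05 × 0.24 = 0.00432
Total = 0.0158925.
P(Sp. nigra | evidence) = 0.0059475 / 0.0158925 ≈ 0.374.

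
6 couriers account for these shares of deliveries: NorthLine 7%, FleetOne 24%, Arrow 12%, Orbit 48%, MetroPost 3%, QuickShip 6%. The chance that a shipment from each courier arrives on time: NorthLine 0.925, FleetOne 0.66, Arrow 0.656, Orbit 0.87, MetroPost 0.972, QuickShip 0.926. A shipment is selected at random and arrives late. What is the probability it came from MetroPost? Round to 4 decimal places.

Taking complements, P(late | each) = NorthLine 0.075, FleetOne 0.34, Arrow 0.344, Orbit 0.13, MetroPost 0.028, QuickShip 0.074.
Unnormalized posteriors (prior × likelihood):
  NorthLine: 0.07 × 0.075 = 0.00525
  FleetOne: 0.24 × 0.34 = 0.0816
  Arrow: 0.12 × 0.344 = 0.04128
  Orbit: 0.48 × 0.13 = 0.0624
  MetroPost: 0.03 × 0.028 = 0.00084
  QuickShip: 0.06 × 0.074 = 0.00444
Sum = 0.19581.
P(MetroPost | evidence) = 0.00084 / 0.19581 ≈ 0.0043.

0.0043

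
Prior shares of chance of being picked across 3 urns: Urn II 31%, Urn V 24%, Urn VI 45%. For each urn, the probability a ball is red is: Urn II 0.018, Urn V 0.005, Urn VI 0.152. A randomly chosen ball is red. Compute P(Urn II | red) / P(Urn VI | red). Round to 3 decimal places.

0.082

By Bayes' rule, posterior ∝ prior × likelihood:
  Urn II: 0.31 × 0.018 = 0.00558
  Urn V: 0.24 × 0.005 = 0.0012
  Urn VI: 0.45 × 0.152 = 0.0684
Normalizing constant = 0.07518.
The ratio is 0.00558 / 0.0684 (the normalizer cancels) = 0.082.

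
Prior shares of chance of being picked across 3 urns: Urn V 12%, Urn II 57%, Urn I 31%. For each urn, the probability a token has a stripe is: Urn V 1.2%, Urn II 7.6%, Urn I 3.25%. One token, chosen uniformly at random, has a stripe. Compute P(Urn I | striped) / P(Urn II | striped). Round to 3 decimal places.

0.233

Prior × likelihood for each hypothesis:
  Urn V: 0.12 × 0.012 = 0.00144
  Urn II: 0.57 × 0.076 = 0.04332
  Urn I: 0.31 × 0.0325 = 0.010075
Normalizing constant = 0.054835.
The ratio is 0.010075 / 0.04332 (the normalizer cancels) = 0.233.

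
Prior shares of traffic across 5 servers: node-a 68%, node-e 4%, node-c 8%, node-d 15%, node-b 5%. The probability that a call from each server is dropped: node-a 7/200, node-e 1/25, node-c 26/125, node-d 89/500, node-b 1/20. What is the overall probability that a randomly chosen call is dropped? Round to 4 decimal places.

Compute prior × likelihood for every hypothesis:
  node-a: 0.68 × 0.035 = 0.0238
  node-e: 0.04 × 0.04 = 0.0016
  node-c: 0.08 × 0.208 = 0.01664
  node-d: 0.15 × 0.178 = 0.0267
  node-b: 0.05 × 0.05 = 0.0025
P(dropped) = 0.0238 + 0.0016 + 0.01664 + 0.0267 + 0.0025 = 0.07124 → 0.0712.

0.0712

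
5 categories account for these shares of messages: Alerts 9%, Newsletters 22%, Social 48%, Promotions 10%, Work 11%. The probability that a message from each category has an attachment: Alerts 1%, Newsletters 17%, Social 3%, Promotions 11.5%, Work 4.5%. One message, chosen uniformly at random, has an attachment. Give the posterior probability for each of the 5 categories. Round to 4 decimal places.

Prior × likelihood for each hypothesis:
  Alerts: 0.09 × 0.01 = 0.0009
  Newsletters: 0.22 × 0.17 = 0.0374
  Social: 0.48 × 0.03 = 0.0144
  Promotions: 0.1 × 0.115 = 0.0115
  Work: 0.11 × 0.045 = 0.00495
Total = 0.06915.
P(Alerts | attachment) = 0.0009/0.06915 ≈ 0.0130
P(Newsletters | attachment) = 0.0374/0.06915 ≈ 0.5409
P(Social | attachment) = 0.0144/0.06915 ≈ 0.2082
P(Promotions | attachment) = 0.0115/0.06915 ≈ 0.1663
P(Work | attachment) = 0.00495/0.06915 ≈ 0.0716

Alerts 0.0130, Newsletters 0.5409, Social 0.2082, Promotions 0.1663, Work 0.0716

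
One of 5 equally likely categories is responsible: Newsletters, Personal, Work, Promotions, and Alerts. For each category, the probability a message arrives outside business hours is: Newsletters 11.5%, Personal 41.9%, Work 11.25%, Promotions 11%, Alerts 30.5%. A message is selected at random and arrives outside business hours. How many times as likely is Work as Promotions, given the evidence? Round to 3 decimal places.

1.023

With a uniform prior (1/5 each), posterior ∝ likelihood:
  Newsletters: 0.115
  Personal: 0.419
  Work: 0.1125
  Promotions: 0.11
  Alerts: 0.305
Normalizing constant = 1.0615.
The ratio is 0.1125 / 0.11 (the normalizer cancels) = 1.023.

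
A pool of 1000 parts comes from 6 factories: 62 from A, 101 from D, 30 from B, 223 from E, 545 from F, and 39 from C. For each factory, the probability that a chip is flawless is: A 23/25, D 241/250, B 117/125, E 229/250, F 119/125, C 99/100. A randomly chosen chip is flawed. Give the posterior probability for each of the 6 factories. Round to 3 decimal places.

A 0.089, D 0.065, B 0.034, E 0.336, F 0.469, C 0.007

Taking complements, P(flawed | each) = A 0.08, D 0.036, B 0.064, E 0.084, F 0.048, C 0.01.
Unnormalized posteriors (prior × likelihood):
  A: 0.062 × 0.08 = 0.00496
  D: 0.101 × 0.036 = 0.003636
  B: 0.03 × 0.064 = 0.00192
  E: 0.223 × 0.084 = 0.018732
  F: 0.545 × 0.048 = 0.02616
  C: 0.039 × 0.01 = 0.00039
Total = 0.055798.
P(A | flawed) = 0.00496/0.055798 ≈ 0.089
P(D | flawed) = 0.003636/0.055798 ≈ 0.065
P(B | flawed) = 0.00192/0.055798 ≈ 0.034
P(E | flawed) = 0.018732/0.055798 ≈ 0.336
P(F | flawed) = 0.02616/0.055798 ≈ 0.469
P(C | flawed) = 0.00039/0.055798 ≈ 0.007
(Check: 0.089+0.065+0.034+0.336+0.469+0.007 = 1.000.)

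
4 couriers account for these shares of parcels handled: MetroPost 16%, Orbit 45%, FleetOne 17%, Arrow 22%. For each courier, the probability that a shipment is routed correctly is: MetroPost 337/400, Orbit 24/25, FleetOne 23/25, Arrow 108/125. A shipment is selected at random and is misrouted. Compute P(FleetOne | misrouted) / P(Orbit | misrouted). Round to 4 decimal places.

0.7556

Taking complements, P(misrouted | each) = MetroPost 0.1575, Orbit 0.04, FleetOne 0.08, Arrow 0.136.
Prior × likelihood for each hypothesis:
  MetroPost: 0.16 × 0.1575 = 0.0252
  Orbit: 0.45 × 0.04 = 0.018
  FleetOne: 0.17 × 0.08 = 0.0136
  Arrow: 0.22 × 0.136 = 0.02992
Sum = 0.08672.
The ratio is 0.0136 / 0.018 (the normalizer cancels) = 0.7556.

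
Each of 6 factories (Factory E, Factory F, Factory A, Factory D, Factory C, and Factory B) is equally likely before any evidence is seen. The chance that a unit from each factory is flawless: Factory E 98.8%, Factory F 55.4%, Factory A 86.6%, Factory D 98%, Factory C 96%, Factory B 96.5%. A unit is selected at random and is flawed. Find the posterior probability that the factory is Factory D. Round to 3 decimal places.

0.029

Taking complements, P(flawed | each) = Factory E 0.012, Factory F 0.446, Factory A 0.134, Factory D 0.02, Factory C 0.04, Factory B 0.035.
Since the prior is uniform, the posterior is proportional to the likelihood:
  Factory E: 0.012
  Factory F: 0.446
  Factory A: 0.134
  Factory D: 0.02
  Factory C: 0.04
  Factory B: 0.035
Normalizing constant = 0.687.
P(Factory D | evidence) = 0.02 / 0.687 ≈ 0.029.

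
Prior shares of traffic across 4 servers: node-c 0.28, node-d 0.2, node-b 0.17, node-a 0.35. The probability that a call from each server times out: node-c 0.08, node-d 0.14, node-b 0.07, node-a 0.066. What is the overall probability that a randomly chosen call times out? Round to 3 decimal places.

0.085

Unnormalized posteriors (prior × likelihood):
  node-c: 0.28 × 0.08 = 0.0224
  node-d: 0.2 × 0.14 = 0.028
  node-b: 0.17 × 0.07 = 0.0119
  node-a: 0.35 × 0.066 = 0.0231
P(timeout) = 0.0224 + 0.028 + 0.0119 + 0.0231 = 0.0854 → 0.085.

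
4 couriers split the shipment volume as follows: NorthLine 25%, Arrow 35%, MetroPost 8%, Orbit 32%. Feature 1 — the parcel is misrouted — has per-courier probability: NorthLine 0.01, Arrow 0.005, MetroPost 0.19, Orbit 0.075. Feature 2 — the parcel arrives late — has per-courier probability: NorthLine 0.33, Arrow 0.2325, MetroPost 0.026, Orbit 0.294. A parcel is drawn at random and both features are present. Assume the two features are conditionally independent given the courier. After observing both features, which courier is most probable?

Orbit

Unnormalized posteriors (prior × likelihood):
  NorthLine: 0.25 × 0.01 × 0.33 = 0.000825
  Arrow: 0.35 × 0.005 × 0.2325 = 0.000406875
  MetroPost: 0.08 × 0.19 × 0.026 = 0.0003952
  Orbit: 0.32 × 0.075 × 0.294 = 0.007056
Normalizing constant = 0.008683075.
Largest term belongs to Orbit, so Orbit is most probable.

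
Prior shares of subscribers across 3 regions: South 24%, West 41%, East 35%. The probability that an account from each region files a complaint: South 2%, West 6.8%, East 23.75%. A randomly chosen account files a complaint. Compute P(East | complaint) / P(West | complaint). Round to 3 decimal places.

Compute prior × likelihood for every hypothesis:
  South: 0.24 × 0.02 = 0.0048
  West: 0.41 × 0.068 = 0.02788
  East: 0.35 × 0.2375 = 0.083125
Normalizing constant = 0.115805.
The ratio is 0.083125 / 0.02788 (the normalizer cancels) = 2.982.

2.982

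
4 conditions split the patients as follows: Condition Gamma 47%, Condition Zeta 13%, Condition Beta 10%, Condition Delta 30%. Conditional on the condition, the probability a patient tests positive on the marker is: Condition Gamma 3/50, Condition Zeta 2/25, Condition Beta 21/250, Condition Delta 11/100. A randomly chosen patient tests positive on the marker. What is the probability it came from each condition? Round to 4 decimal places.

Condition Gamma 0.3525, Condition Zeta 0.1300, Condition Beta 0.1050, Condition Delta 0.4125

Unnormalized posteriors (prior × likelihood):
  Condition Gamma: 0.47 × 0.06 = 0.0282
  Condition Zeta: 0.13 × 0.08 = 0.0104
  Condition Beta: 0.1 × 0.084 = 0.0084
  Condition Delta: 0.3 × 0.11 = 0.033
Normalizing constant = 0.08.
P(Condition Gamma | marker-positive) = 0.0282/0.08 ≈ 0.3525
P(Condition Zeta | marker-positive) = 0.0104/0.08 ≈ 0.1300
P(Condition Beta | marker-positive) = 0.0084/0.08 ≈ 0.1050
P(Condition Delta | marker-positive) = 0.033/0.08 ≈ 0.4125
(Check: 0.3525+0.1300+0.1050+0.4125 = 1.0000.)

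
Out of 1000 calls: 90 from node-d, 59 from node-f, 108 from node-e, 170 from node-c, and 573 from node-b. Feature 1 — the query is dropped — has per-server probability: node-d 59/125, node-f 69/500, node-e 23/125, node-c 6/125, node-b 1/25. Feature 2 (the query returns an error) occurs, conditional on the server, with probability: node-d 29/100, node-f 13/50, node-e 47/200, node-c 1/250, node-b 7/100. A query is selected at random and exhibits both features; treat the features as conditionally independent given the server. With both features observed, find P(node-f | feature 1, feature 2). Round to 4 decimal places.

0.1021

Compute prior × likelihood for every hypothesis:
  node-d: 0.09 × 0.472 × 0.29 = 0.0123192
  node-f: 0.059 × 0.138 × 0.26 = 0.00211692
  node-e: 0.108 × 0.184 × 0.235 = 0.00466992
  node-c: 0.17 × 0.048 × 0.004 = 0.00003264
  node-b: 0.573 × 0.04 × 0.07 = 0.0016044
Normalizing constant = 0.02074308.
P(node-f | evidence) = 0.00211692 / 0.02074308 ≈ 0.1021.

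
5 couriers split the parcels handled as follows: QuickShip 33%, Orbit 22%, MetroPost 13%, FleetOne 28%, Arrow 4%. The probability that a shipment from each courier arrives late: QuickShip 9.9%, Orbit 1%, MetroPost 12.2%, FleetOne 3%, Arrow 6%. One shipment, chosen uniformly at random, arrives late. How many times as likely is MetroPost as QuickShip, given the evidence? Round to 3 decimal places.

0.485

By Bayes' rule, posterior ∝ prior × likelihood:
  QuickShip: 0.33 × 0.099 = 0.03267
  Orbit: 0.22 × 0.01 = 0.0022
  MetroPost: 0.13 × 0.122 = 0.01586
  FleetOne: 0.28 × 0.03 = 0.0084
  Arrow: 0.04 × 0.06 = 0.0024
Total = 0.06153.
The ratio is 0.01586 / 0.03267 (the normalizer cancels) = 0.485.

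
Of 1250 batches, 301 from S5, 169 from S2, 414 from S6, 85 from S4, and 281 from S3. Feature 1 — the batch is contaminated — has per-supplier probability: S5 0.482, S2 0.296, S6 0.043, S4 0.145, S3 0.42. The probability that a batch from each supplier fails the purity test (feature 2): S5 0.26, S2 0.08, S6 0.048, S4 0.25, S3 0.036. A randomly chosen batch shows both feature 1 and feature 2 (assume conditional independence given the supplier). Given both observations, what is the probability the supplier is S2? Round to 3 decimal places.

Unnormalized posteriors (prior × likelihood):
  S5: 0.2408 × 0.482 × 0.26 = 0.030177056
  S2: 0.1352 × 0.296 × 0.08 = 0.003201536
  S6: 0.3312 × 0.043 × 0.048 = 0.0006835968
  S4: 0.068 × 0.145 × 0.25 = 0.002465
  S3: 0.2248 × 0.42 × 0.036 = 0.003398976
Total = 0.0399261648.
P(S2 | evidence) = 0.003201536 / 0.0399261648 ≈ 0.080.

0.080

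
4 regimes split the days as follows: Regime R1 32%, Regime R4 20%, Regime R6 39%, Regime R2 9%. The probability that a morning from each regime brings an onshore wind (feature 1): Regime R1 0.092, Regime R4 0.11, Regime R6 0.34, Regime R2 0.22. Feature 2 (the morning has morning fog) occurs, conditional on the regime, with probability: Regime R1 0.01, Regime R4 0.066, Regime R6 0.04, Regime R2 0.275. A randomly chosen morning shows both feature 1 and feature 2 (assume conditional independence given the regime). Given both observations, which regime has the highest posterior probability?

By Bayes' rule, posterior ∝ prior × likelihood:
  Regime R1: 0.32 × 0.092 × 0.01 = 0.0002944
  Regime R4: 0.2 × 0.11 × 0.066 = 0.001452
  Regime R6: 0.39 × 0.34 × 0.04 = 0.005304
  Regime R2: 0.09 × 0.22 × 0.275 = 0.005445
Sum = 0.0124954.
Largest term belongs to Regime R2, so Regime R2 is most probable.

Regime R2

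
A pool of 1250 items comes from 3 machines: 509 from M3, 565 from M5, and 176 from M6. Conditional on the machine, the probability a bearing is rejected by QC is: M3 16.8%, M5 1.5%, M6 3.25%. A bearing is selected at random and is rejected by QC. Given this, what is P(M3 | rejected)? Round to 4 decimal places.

Prior × likelihood for each hypothesis:
  M3: 0.4072 × 0.168 = 0.0684096
  M5: 0.452 × 0.015 = 0.00678
  M6: 0.1408 × 0.0325 = 0.004576
Total = 0.0797656.
P(M3 | evidence) = 0.0684096 / 0.0797656 ≈ 0.8576.

0.8576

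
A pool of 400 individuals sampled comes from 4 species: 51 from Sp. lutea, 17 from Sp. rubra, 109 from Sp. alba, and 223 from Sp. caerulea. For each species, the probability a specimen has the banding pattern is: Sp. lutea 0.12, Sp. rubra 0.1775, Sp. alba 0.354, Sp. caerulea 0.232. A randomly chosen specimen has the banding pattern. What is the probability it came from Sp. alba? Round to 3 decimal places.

Compute prior × likelihood for every hypothesis:
  Sp. lutea: 0.1275 × 0.12 = 0.0153
  Sp. rubra: 0.0425 × 0.1775 = 0.00754375
  Sp. alba: 0.2725 × 0.354 = 0.096465
  Sp. caerulea: 0.5575 × 0.232 = 0.12934
Normalizing constant = 0.24864875.
P(Sp. alba | evidence) = 0.096465 / 0.24864875 ≈ 0.388.

0.388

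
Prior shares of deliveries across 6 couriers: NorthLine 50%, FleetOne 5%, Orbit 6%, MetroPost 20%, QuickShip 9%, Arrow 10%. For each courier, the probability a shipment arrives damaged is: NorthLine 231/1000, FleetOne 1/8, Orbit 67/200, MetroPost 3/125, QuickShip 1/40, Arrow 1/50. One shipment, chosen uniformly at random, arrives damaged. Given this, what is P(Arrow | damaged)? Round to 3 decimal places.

By Bayes' rule, posterior ∝ prior × likelihood:
  NorthLine: 0.5 × 0.231 = 0.1155
  FleetOne: 0.05 × 0.125 = 0.00625
  Orbit: 0.06 × 0.335 = 0.0201
  MetroPost: 0.2 × 0.024 = 0.0048
  QuickShip: 0.09 × 0.025 = 0.00225
  Arrow: 0.1 × 0.02 = 0.002
Total = 0.1509.
P(Arrow | evidence) = 0.002 / 0.1509 ≈ 0.013.

0.013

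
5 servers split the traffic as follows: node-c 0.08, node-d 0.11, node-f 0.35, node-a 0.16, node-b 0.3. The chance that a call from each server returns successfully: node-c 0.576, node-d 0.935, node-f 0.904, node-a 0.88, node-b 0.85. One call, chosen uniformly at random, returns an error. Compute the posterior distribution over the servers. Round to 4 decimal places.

Taking complements, P(error | each) = node-c 0.424, node-d 0.065, node-f 0.096, node-a 0.12, node-b 0.15.
By Bayes' rule, posterior ∝ prior × likelihood:
  node-c: 0.08 × 0.424 = 0.03392
  node-d: 0.11 × 0.065 = 0.00715
  node-f: 0.35 × 0.096 = 0.0336
  node-a: 0.16 × 0.12 = 0.0192
  node-b: 0.3 × 0.15 = 0.045
Normalizing constant = 0.13887.
P(node-c | error) = 0.03392/0.13887 ≈ 0.2443
P(node-d | error) = 0.00715/0.13887 ≈ 0.0515
P(node-f | error) = 0.0336/0.13887 ≈ 0.2420
P(node-a | error) = 0.0192/0.13887 ≈ 0.1383
P(node-b | error) = 0.045/0.13887 ≈ 0.3240

node-c 0.2443, node-d 0.0515, node-f 0.2420, node-a 0.1383, node-b 0.3240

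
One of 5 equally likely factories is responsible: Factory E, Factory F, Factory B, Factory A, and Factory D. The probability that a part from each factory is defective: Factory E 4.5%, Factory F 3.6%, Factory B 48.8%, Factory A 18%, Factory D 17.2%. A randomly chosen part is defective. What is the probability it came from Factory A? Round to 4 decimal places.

0.1954

With a uniform prior (1/5 each), posterior ∝ likelihood:
  Factory E: 0.045
  Factory F: 0.036
  Factory B: 0.488
  Factory A: 0.18
  Factory D: 0.172
Normalizing constant = 0.921.
P(Factory A | evidence) = 0.18 / 0.921 ≈ 0.1954.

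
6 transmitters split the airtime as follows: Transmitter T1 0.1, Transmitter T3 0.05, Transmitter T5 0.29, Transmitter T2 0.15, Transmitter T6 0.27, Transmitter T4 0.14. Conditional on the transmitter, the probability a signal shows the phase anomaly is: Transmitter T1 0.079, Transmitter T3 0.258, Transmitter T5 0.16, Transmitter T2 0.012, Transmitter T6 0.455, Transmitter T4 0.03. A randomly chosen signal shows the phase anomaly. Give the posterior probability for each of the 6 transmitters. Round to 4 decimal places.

Transmitter T1 0.0403, Transmitter T3 0.0658, Transmitter T5 0.2367, Transmitter T2 0.0092, Transmitter T6 0.6266, Transmitter T4 0.0214

Prior × likelihood for each hypothesis:
  Transmitter T1: 0.1 × 0.079 = 0.0079
  Transmitter T3: 0.05 × 0.258 = 0.0129
  Transmitter T5: 0.29 × 0.16 = 0.0464
  Transmitter T2: 0.15 × 0.012 = 0.0018
  Transmitter T6: 0.27 × 0.455 = 0.12285
  Transmitter T4: 0.14 × 0.03 = 0.0042
Normalizing constant = 0.19605.
P(Transmitter T1 | anomaly) = 0.0079/0.19605 ≈ 0.0403
P(Transmitter T3 | anomaly) = 0.0129/0.19605 ≈ 0.0658
P(Transmitter T5 | anomaly) = 0.0464/0.19605 ≈ 0.2367
P(Transmitter T2 | anomaly) = 0.0018/0.19605 ≈ 0.0092
P(Transmitter T6 | anomaly) = 0.12285/0.19605 ≈ 0.6266
P(Transmitter T4 | anomaly) = 0.0042/0.19605 ≈ 0.0214
(Check: 0.0403+0.0658+0.2367+0.0092+0.6266+0.0214 = 1.0000.)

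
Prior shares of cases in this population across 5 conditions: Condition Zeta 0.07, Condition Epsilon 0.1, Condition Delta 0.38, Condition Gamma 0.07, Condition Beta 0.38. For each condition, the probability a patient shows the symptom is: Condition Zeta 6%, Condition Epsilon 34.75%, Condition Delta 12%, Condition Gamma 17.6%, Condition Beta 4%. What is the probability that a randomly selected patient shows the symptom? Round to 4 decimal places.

By Bayes' rule, posterior ∝ prior × likelihood:
  Condition Zeta: 0.07 × 0.06 = 0.0042
  Condition Epsilon: 0.1 × 0.3475 = 0.03475
  Condition Delta: 0.38 × 0.12 = 0.0456
  Condition Gamma: 0.07 × 0.176 = 0.01232
  Condition Beta: 0.38 × 0.04 = 0.0152
P(symptomatic) = 0.0042 + 0.03475 + 0.0456 + 0.01232 + 0.0152 = 0.11207 → 0.1121.

0.1121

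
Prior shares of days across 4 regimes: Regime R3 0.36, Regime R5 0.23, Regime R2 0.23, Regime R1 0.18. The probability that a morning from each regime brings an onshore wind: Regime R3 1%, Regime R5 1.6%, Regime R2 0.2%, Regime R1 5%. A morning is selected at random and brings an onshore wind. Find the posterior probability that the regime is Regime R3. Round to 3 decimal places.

Unnormalized posteriors (prior × likelihood):
  Regime R3: 0.36 × 0.01 = 0.0036
  Regime R5: 0.23 × 0.016 = 0.00368
  Regime R2: 0.23 × 0.002 = 0.00046
  Regime R1: 0.18 × 0.05 = 0.009
Total = 0.01674.
P(Regime R3 | evidence) = 0.0036 / 0.01674 ≈ 0.215.

0.215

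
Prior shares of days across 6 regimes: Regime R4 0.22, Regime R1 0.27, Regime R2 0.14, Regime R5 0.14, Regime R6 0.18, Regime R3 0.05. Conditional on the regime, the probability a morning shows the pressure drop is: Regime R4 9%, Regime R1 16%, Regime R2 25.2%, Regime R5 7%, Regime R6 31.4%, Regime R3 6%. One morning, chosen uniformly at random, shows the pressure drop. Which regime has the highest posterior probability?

Compute prior × likelihood for every hypothesis:
  Regime R4: 0.22 × 0.09 = 0.0198
  Regime R1: 0.27 × 0.16 = 0.0432
  Regime R2: 0.14 × 0.252 = 0.03528
  Regime R5: 0.14 × 0.07 = 0.0098
  Regime R6: 0.18 × 0.314 = 0.05652
  Regime R3: 0.05 × 0.06 = 0.003
Sum = 0.1676.
Largest term belongs to Regime R6, so Regime R6 is most probable.

Regime R6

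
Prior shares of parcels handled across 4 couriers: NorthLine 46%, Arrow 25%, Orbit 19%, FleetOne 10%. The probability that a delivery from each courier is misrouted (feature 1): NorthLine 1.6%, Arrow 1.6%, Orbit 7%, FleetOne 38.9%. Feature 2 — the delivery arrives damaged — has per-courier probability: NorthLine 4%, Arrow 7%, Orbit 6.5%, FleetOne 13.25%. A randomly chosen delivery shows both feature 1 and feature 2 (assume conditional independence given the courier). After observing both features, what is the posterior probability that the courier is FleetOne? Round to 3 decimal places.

0.782

Prior × likelihood for each hypothesis:
  NorthLine: 0.46 × 0.016 × 0.04 = 0.0002944
  Arrow: 0.25 × 0.016 × 0.07 = 0.00028
  Orbit: 0.19 × 0.07 × 0.065 = 0.0008645
  FleetOne: 0.1 × 0.389 × 0.1325 = 0.00515425
Normalizing constant = 0.00659315.
P(FleetOne | evidence) = 0.00515425 / 0.00659315 ≈ 0.782.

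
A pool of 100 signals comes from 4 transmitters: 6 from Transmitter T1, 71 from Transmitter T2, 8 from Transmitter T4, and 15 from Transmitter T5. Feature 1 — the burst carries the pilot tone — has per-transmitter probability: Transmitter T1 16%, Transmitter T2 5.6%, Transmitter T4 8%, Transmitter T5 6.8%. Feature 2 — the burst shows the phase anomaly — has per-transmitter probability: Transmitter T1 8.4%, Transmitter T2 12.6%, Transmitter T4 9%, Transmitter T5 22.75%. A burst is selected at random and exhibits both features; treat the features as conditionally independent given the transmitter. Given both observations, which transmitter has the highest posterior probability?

Unnormalized posteriors (prior × likelihood):
  Transmitter T1: 0.06 × 0.16 × 0.084 = 0.0008064
  Transmitter T2: 0.71 × 0.056 × 0.126 = 0.00500976
  Transmitter T4: 0.08 × 0.08 × 0.09 = 0.000576
  Transmitter T5: 0.15 × 0.068 × 0.2275 = 0.0023205
Sum = 0.00871266.
Largest term belongs to Transmitter T2, so Transmitter T2 is most probable.

Transmitter T2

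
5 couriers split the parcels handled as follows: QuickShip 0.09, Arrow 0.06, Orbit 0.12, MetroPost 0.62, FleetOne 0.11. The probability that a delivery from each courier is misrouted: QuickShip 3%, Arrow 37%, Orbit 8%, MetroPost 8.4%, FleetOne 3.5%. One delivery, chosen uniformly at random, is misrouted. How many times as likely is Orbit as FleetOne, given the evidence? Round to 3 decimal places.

2.494

By Bayes' rule, posterior ∝ prior × likelihood:
  QuickShip: 0.09 × 0.03 = 0.0027
  Arrow: 0.06 × 0.37 = 0.0222
  Orbit: 0.12 × 0.08 = 0.0096
  MetroPost: 0.62 × 0.084 = 0.05208
  FleetOne: 0.11 × 0.035 = 0.00385
Sum = 0.09043.
The ratio is 0.0096 / 0.00385 (the normalizer cancels) = 2.494.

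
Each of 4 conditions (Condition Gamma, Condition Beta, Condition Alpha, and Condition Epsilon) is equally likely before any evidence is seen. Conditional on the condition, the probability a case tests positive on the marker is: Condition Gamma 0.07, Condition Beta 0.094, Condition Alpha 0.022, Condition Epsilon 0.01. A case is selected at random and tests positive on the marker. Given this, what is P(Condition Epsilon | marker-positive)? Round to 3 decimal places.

0.051

Since the prior is uniform, the posterior is proportional to the likelihood:
  Condition Gamma: 0.07
  Condition Beta: 0.094
  Condition Alpha: 0.022
  Condition Epsilon: 0.01
Total = 0.196.
P(Condition Epsilon | evidence) = 0.01 / 0.196 ≈ 0.051.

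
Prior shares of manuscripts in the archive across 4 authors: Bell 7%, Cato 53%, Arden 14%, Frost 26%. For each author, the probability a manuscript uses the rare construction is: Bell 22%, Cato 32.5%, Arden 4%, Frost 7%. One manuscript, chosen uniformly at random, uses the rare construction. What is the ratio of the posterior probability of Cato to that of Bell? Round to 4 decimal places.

11.1851

Compute prior × likelihood for every hypothesis:
  Bell: 0.07 × 0.22 = 0.0154
  Cato: 0.53 × 0.325 = 0.17225
  Arden: 0.14 × 0.04 = 0.0056
  Frost: 0.26 × 0.07 = 0.0182
Total = 0.21145.
The ratio is 0.17225 / 0.0154 (the normalizer cancels) = 11.1851.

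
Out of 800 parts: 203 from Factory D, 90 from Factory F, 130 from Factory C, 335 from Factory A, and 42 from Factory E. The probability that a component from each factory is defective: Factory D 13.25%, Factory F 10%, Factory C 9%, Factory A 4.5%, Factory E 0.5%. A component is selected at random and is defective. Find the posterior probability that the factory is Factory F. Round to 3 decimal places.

0.143

Compute prior × likelihood for every hypothesis:
  Factory D: 0.25375 × 0.1325 = 0.033621875
  Factory F: 0.1125 × 0.1 = 0.01125
  Factory C: 0.1625 × 0.09 = 0.014625
  Factory A: 0.41875 × 0.045 = 0.01884375
  Factory E: 0.0525 × 0.005 = 0.0002625
Total = 0.078603125.
P(Factory F | evidence) = 0.01125 / 0.078603125 ≈ 0.143.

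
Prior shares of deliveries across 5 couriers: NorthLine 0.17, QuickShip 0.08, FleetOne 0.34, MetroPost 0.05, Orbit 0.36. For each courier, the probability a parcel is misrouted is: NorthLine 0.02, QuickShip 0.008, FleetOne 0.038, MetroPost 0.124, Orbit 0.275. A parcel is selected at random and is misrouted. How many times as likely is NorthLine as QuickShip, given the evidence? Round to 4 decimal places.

Unnormalized posteriors (prior × likelihood):
  NorthLine: 0.17 × 0.02 = 0.0034
  QuickShip: 0.08 × 0.008 = 0.00064
  FleetOne: 0.34 × 0.038 = 0.01292
  MetroPost: 0.05 × 0.124 = 0.0062
  Orbit: 0.36 × 0.275 = 0.099
Sum = 0.12216.
The ratio is 0.0034 / 0.00064 (the normalizer cancels) = 5.3125.

5.3125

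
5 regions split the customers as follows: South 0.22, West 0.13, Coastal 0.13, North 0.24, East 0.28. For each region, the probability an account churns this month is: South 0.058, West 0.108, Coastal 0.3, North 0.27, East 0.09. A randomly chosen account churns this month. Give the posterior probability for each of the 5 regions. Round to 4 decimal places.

South 0.0819, West 0.0901, Coastal 0.2503, North 0.4159, East 0.1617

Prior × likelihood for each hypothesis:
  South: 0.22 × 0.058 = 0.01276
  West: 0.13 × 0.108 = 0.01404
  Coastal: 0.13 × 0.3 = 0.039
  North: 0.24 × 0.27 = 0.0648
  East: 0.28 × 0.09 = 0.0252
Total = 0.1558.
P(South | churn) = 0.01276/0.1558 ≈ 0.0819
P(West | churn) = 0.01404/0.1558 ≈ 0.0901
P(Coastal | churn) = 0.039/0.1558 ≈ 0.2503
P(North | churn) = 0.0648/0.1558 ≈ 0.4159
P(East | churn) = 0.0252/0.1558 ≈ 0.1617
(Check: 0.0819+0.0901+0.2503+0.4159+0.1617 = 0.9999.)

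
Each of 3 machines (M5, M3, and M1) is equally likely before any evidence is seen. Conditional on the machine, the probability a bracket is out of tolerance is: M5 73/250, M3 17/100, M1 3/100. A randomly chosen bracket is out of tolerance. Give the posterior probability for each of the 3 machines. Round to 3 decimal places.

With a uniform prior (1/3 each), posterior ∝ likelihood:
  M5: 0.292
  M3: 0.17
  M1: 0.03
Total = 0.492.
P(M5 | oversize) = 0.292/0.492 ≈ 0.593
P(M3 | oversize) = 0.17/0.492 ≈ 0.346
P(M1 | oversize) = 0.03/0.492 ≈ 0.061

M5 0.593, M3 0.346, M1 0.061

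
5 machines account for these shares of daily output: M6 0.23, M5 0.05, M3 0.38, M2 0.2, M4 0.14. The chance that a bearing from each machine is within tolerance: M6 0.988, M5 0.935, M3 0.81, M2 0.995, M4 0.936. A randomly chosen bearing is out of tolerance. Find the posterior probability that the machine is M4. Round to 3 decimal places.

0.102

Taking complements, P(oversize | each) = M6 0.012, M5 0.065, M3 0.19, M2 0.005, M4 0.064.
Unnormalized posteriors (prior × likelihood):
  M6: 0.23 × 0.012 = 0.00276
  M5: 0.05 × 0.065 = 0.00325
  M3: 0.38 × 0.19 = 0.0722
  M2: 0.2 × 0.005 = 0.001
  M4: 0.14 × 0.064 = 0.00896
Sum = 0.08817.
P(M4 | evidence) = 0.00896 / 0.08817 ≈ 0.102.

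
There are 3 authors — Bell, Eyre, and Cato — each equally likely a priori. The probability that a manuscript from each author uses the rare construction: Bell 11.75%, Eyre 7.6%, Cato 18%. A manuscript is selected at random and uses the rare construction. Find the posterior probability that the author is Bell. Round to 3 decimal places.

0.315

With a uniform prior (1/3 each), posterior ∝ likelihood:
  Bell: 0.1175
  Eyre: 0.076
  Cato: 0.18
Sum = 0.3735.
P(Bell | evidence) = 0.1175 / 0.3735 ≈ 0.315.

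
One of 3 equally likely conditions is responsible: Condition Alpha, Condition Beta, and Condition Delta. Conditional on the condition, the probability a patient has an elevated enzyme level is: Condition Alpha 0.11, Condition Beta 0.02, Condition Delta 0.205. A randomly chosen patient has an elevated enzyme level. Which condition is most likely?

With a uniform prior (1/3 each), posterior ∝ likelihood:
  Condition Alpha: 0.11
  Condition Beta: 0.02
  Condition Delta: 0.205
Total = 0.335.
Largest term belongs to Condition Delta, so Condition Delta is most probable.

Condition Delta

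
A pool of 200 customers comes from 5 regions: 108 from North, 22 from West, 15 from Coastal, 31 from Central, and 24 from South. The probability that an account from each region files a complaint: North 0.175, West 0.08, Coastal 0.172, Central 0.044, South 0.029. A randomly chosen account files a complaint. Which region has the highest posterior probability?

North

By Bayes' rule, posterior ∝ prior × likelihood:
  North: 0.54 × 0.175 = 0.0945
  West: 0.11 × 0.08 = 0.0088
  Coastal: 0.075 × 0.172 = 0.0129
  Central: 0.155 × 0.044 = 0.00682
  South: 0.12 × 0.029 = 0.00348
Sum = 0.1265.
Largest term belongs to North, so North is most probable.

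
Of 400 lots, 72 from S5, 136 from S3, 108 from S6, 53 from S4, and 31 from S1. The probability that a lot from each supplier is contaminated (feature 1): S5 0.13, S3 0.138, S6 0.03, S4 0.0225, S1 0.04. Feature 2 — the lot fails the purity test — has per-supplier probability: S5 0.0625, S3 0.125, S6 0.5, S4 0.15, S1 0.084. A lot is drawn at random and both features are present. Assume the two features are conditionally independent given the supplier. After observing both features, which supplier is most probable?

S3

By Bayes' rule, posterior ∝ prior × likelihood:
  S5: 0.18 × 0.13 × 0.0625 = 0.0014625
  S3: 0.34 × 0.138 × 0.125 = 0.005865
  S6: 0.27 × 0.03 × 0.5 = 0.00405
  S4: 0.1325 × 0.0225 × 0.15 = 0.0004471875
  S1: 0.0775 × 0.04 × 0.084 = 0.0002604
Sum = 0.0120850875.
Largest term belongs to S3, so S3 is most probable.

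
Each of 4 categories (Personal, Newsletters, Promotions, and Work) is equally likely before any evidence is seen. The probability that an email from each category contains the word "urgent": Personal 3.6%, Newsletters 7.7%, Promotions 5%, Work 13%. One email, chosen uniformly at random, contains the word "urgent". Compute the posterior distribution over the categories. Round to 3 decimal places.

Personal 0.123, Newsletters 0.263, Promotions 0.171, Work 0.444

Since the prior is uniform, the posterior is proportional to the likelihood:
  Personal: 0.036
  Newsletters: 0.077
  Promotions: 0.05
  Work: 0.13
Total = 0.293.
P(Personal | urgent-flag) = 0.036/0.293 ≈ 0.123
P(Newsletters | urgent-flag) = 0.077/0.293 ≈ 0.263
P(Promotions | urgent-flag) = 0.05/0.293 ≈ 0.171
P(Work | urgent-flag) = 0.13/0.293 ≈ 0.444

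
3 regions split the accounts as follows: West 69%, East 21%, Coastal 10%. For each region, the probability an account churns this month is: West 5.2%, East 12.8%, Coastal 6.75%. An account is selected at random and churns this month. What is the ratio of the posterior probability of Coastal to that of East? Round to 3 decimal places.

By Bayes' rule, posterior ∝ prior × likelihood:
  West: 0.69 × 0.052 = 0.03588
  East: 0.21 × 0.128 = 0.02688
  Coastal: 0.1 × 0.0675 = 0.00675
Sum = 0.06951.
The ratio is 0.00675 / 0.02688 (the normalizer cancels) = 0.251.

0.251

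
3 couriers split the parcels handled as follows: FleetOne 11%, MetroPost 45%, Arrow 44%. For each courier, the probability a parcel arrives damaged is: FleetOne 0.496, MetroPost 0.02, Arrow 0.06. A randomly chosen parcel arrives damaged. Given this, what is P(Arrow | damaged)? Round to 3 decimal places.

Compute prior × likelihood for every hypothesis:
  FleetOne: 0.11 × 0.496 = 0.05456
  MetroPost: 0.45 × 0.02 = 0.009
  Arrow: 0.44 × 0.06 = 0.0264
Normalizing constant = 0.08996.
P(Arrow | evidence) = 0.0264 / 0.08996 ≈ 0.293.

0.293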